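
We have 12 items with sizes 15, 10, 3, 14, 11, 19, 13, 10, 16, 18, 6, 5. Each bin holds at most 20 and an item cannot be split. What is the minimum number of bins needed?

8

Total = 19 + 18 + 16 + 15 + 14 + 13 + 11 + 10 + 10 + 6 + 5 + 3 = 140.
Lower bound: ⌈140/20⌉ = 7 bins.
A packing using 8 bins:
  bin 1: 19 = 19
  bin 2: 18 = 18
  bin 3: 16 + 3 = 19
  bin 4: 15 + 5 = 20
  bin 5: 14 + 6 = 20
  bin 6: 13 = 13
  bin 7: 11 = 11
  bin 8: 10 + 10 = 20
No arrangement into 7 bins stays within capacity, so 8 is optimal.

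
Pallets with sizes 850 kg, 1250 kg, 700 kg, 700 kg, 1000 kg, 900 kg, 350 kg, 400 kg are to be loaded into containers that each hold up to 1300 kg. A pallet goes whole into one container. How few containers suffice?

6

Total = 1250 + 1000 + 900 + 850 + 700 + 700 + 400 + 350 = 6150 kg.
Lower bound: ⌈6150/1300⌉ = 5 containers.
Also, 6 pallets each exceed 650 kg, and no two of those can share a container, so at least 6 containers are needed.
A packing using 6 containers:
  container 1: 1250 = 1250
  container 2: 1000 = 1000
  container 3: 900 + 400 = 1300
  container 4: 850 + 350 = 1200
  container 5: 700 = 700
  container 6: 700 = 700
This matches the lower bound, so 6 is optimal.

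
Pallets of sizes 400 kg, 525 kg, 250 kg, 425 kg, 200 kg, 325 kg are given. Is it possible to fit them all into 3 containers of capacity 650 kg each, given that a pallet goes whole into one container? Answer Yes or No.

No

Total = 2125 kg; ⌈2125/650⌉ = 4.
At least 4 containers are required, but only 3 are allowed.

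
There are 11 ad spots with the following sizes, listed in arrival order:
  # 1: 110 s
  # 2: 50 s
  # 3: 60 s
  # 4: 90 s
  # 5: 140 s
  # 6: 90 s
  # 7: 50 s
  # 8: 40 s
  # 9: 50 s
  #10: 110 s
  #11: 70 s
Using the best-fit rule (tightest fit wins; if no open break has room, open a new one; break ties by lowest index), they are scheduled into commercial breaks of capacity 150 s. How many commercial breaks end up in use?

7

  110 → break 1 (new)  [load 110/150]
  50 → break 2 (new)  [load 50/150]
  60 → break 2  [load 110/150]
  90 → break 3 (new)  [load 90/150]
  140 → break 4 (new)  [load 140/150]
  90 → break 5 (new)  [load 90/150]
  50 → break 3  [load 140/150]
  40 → break 1  [load 150/150]
  50 → break 5  [load 140/150]
  110 → break 6 (new)  [load 110/150]
  70 → break 7 (new)  [load 70/150]
7 commercial breaks opened.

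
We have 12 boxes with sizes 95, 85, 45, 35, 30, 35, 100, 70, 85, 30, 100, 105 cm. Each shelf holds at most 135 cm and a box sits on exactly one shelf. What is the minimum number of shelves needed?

7

Total = 105 + 100 + 100 + 95 + 85 + 85 + 70 + 45 + 35 + 35 + 30 + 30 = 815 cm.
Lower bound: ⌈815/135⌉ = 7 shelves.
A packing using 7 shelves:
  shelf 1: 105 + 30 = 135
  shelf 2: 100 + 35 = 135
  shelf 3: 100 + 35 = 135
  shelf 4: 95 + 30 = 125
  shelf 5: 85 + 45 = 130
  shelf 6: 85 = 85
  shelf 7: 70 = 70
This matches the lower bound, so 7 is optimal.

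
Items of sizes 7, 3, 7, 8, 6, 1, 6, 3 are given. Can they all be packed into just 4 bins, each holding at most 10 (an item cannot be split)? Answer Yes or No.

No

Total = 41; ⌈41/10⌉ = 5.
At least 5 bins are required, but only 4 are allowed.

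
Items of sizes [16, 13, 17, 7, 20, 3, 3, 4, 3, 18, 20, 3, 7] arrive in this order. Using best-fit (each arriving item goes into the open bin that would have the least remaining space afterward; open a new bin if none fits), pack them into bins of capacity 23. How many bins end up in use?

  16 → bin 1 (new)  [load 16/23]
  13 → bin 2 (new)  [load 13/23]
  17 → bin 3 (new)  [load 17/23]
  7 → bin 1  [load 23/23]
  20 → bin 4 (new)  [load 20/23]
  3 → bin 4  [load 23/23]
  3 → bin 3  [load 20/23]
  4 → bin 2  [load 17/23]
  3 → bin 3  [load 23/23]
  18 → bin 5 (new)  [load 18/23]
  20 → bin 6 (new)  [load 20/23]
  3 → bin 6  [load 23/23]
  7 → bin 7 (new)  [load 7/23]
7 bins opened.

7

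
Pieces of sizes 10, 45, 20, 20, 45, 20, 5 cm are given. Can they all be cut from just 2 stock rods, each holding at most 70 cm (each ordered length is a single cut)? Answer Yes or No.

Total = 165 cm; ⌈165/70⌉ = 3.
At least 3 stock rods are required, but only 2 are allowed.

No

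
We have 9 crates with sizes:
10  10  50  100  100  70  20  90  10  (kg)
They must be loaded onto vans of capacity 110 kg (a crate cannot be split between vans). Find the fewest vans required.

5

Total = 100 + 100 + 90 + 70 + 50 + 20 + 10 + 10 + 10 = 460 kg.
Lower bound: ⌈460/110⌉ = 5 vans.
A packing using 5 vans:
  van 1: 100 + 10 = 110
  van 2: 100 + 10 = 110
  van 3: 90 + 20 = 110
  van 4: 70 + 10 = 80
  van 5: 50 = 50
This matches the lower bound, so 5 is optimal.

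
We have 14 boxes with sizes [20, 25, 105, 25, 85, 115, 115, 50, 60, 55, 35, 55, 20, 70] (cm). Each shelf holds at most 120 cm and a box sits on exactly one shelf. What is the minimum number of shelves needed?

8

Total = 115 + 115 + 105 + 85 + 70 + 60 + 55 + 55 + 50 + 35 + 25 + 25 + 20 + 20 = 835 cm.
Lower bound: ⌈835/120⌉ = 7 shelves.
A packing using 8 shelves:
  shelf 1: 115 = 115
  shelf 2: 115 = 115
  shelf 3: 105 = 105
  shelf 4: 85 + 35 = 120
  shelf 5: 70 + 50 = 120
  shelf 6: 60 + 55 = 115
  shelf 7: 55 + 25 + 25 = 105
  shelf 8: 20 + 20 = 40
No arrangement into 7 shelves stays within capacity, so 8 is optimal.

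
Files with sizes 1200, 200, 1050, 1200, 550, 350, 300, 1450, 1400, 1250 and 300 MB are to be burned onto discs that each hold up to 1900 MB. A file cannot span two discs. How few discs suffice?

6

Total = 1450 + 1400 + 1250 + 1200 + 1200 + 1050 + 550 + 350 + 300 + 300 + 200 = 9250 MB.
Lower bound: ⌈9250/1900⌉ = 5 discs.
Also, 6 files each exceed 950 MB, and no two of those can share a disc, so at least 6 discs are needed.
A packing using 6 discs:
  disc 1: 1450 + 350 = 1800
  disc 2: 1400 + 300 + 200 = 1900
  disc 3: 1250 + 550 = 1800
  disc 4: 1200 + 300 = 1500
  disc 5: 1200 = 1200
  disc 6: 1050 = 1050
This matches the lower bound, so 6 is optimal.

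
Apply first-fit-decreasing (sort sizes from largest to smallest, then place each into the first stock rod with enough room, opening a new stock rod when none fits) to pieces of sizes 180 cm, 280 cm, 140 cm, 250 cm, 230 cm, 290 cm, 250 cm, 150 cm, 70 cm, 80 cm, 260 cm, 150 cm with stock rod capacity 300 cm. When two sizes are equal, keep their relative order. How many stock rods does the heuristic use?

9

Sorted descending: 290, 280, 260, 250, 250, 230, 180, 150, 150, 140, 80, 70.
  290 → stock rod 1 (new)  [load 290/300]
  280 → stock rod 2 (new)  [load 280/300]
  260 → stock rod 3 (new)  [load 260/300]
  250 → stock rod 4 (new)  [load 250/300]
  250 → stock rod 5 (new)  [load 250/300]
  230 → stock rod 6 (new)  [load 230/300]
  180 → stock rod 7 (new)  [load 180/300]
  150 → stock rod 8 (new)  [load 150/300]
  150 → stock rod 8  [load 300/300]
  140 → stock rod 9 (new)  [load 140/300]
  80 → stock rod 7  [load 260/300]
  70 → stock rod 6  [load 300/300]
9 stock rods opened.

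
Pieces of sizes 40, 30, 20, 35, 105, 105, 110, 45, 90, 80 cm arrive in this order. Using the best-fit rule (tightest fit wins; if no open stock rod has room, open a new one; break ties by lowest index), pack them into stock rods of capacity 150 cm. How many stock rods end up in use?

6

  40 → stock rod 1 (new)  [load 40/150]
  30 → stock rod 1  [load 70/150]
  20 → stock rod 1  [load 90/150]
  35 → stock rod 1  [load 125/150]
  105 → stock rod 2 (new)  [load 105/150]
  105 → stock rod 3 (new)  [load 105/150]
  110 → stock rod 4 (new)  [load 110/150]
  45 → stock rod 2  [load 150/150]
  90 → stock rod 5 (new)  [load 90/150]
  80 → stock rod 6 (new)  [load 80/150]
6 stock rods opened.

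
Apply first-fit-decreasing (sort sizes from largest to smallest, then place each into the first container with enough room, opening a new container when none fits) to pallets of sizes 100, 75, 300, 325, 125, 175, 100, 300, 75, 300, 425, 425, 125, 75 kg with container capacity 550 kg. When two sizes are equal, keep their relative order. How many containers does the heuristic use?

Sorted descending: 425, 425, 325, 300, 300, 300, 175, 125, 125, 100, 100, 75, 75, 75.
  425 → container 1 (new)  [load 425/550]
  425 → container 2 (new)  [load 425/550]
  325 → container 3 (new)  [load 325/550]
  300 → container 4 (new)  [load 300/550]
  300 → container 5 (new)  [load 300/550]
  300 → container 6 (new)  [load 300/550]
  175 → container 3  [load 500/550]
  125 → container 1  [load 550/550]
  125 → container 2  [load 550/550]
  100 → container 4  [load 400/550]
  100 → container 4  [load 500/550]
  75 → container 5  [load 375/550]
  75 → container 5  [load 450/550]
  75 → container 5  [load 525/550]
6 containers opened.

6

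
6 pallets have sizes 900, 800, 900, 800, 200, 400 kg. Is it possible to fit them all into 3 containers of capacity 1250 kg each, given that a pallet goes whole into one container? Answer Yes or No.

Total = 4000 kg; ⌈4000/1250⌉ = 4.
At least 4 containers are required, but only 3 are allowed.

No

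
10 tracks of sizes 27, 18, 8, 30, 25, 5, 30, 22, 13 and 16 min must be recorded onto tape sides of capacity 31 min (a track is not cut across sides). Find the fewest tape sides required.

Total = 30 + 30 + 27 + 25 + 22 + 18 + 16 + 13 + 8 + 5 = 194 min.
Lower bound: ⌈194/31⌉ = 7 tape sides.
A packing using 7 tape sides:
  side 1: 30 = 30
  side 2: 30 = 30
  side 3: 27 = 27
  side 4: 25 + 5 = 30
  side 5: 22 + 8 = 30
  side 6: 18 + 13 = 31
  side 7: 16 = 16
This matches the lower bound, so 7 is optimal.

7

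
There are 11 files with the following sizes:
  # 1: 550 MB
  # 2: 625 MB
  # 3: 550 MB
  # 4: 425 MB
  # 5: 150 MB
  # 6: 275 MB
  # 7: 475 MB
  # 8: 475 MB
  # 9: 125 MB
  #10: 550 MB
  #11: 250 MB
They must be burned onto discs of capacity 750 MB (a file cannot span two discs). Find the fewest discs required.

7

Total = 625 + 550 + 550 + 550 + 475 + 475 + 425 + 275 + 250 + 150 + 125 = 4450 MB.
Lower bound: ⌈4450/750⌉ = 6 discs.
Also, 7 files each exceed 375 MB, and no two of those can share a disc, so at least 7 discs are needed.
A packing using 7 discs:
  disc 1: 625 + 125 = 750
  disc 2: 550 + 150 = 700
  disc 3: 550 = 550
  disc 4: 550 = 550
  disc 5: 475 + 275 = 750
  disc 6: 475 + 250 = 725
  disc 7: 425 = 425
This matches the lower bound, so 7 is optimal.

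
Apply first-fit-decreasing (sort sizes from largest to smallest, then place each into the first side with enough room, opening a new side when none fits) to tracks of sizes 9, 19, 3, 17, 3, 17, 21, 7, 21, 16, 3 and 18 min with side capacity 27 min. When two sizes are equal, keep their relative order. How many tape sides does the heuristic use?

7

Sorted descending: 21, 21, 19, 18, 17, 17, 16, 9, 7, 3, 3, 3.
  21 → side 1 (new)  [load 21/27]
  21 → side 2 (new)  [load 21/27]
  19 → side 3 (new)  [load 19/27]
  18 → side 4 (new)  [load 18/27]
  17 → side 5 (new)  [load 17/27]
  17 → side 6 (new)  [load 17/27]
  16 → side 7 (new)  [load 16/27]
  9 → side 4  [load 27/27]
  7 → side 3  [load 26/27]
  3 → side 1  [load 24/27]
  3 → side 1  [load 27/27]
  3 → side 2  [load 24/27]
7 tape sides opened.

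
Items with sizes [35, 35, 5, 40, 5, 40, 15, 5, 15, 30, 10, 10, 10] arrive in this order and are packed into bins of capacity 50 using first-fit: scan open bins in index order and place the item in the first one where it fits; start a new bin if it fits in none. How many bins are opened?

6

  35 → bin 1 (new)  [load 35/50]
  35 → bin 2 (new)  [load 35/50]
  5 → bin 1  [load 40/50]
  40 → bin 3 (new)  [load 40/50]
  5 → bin 1  [load 45/50]
  40 → bin 4 (new)  [load 40/50]
  15 → bin 2  [load 50/50]
  5 → bin 1  [load 50/50]
  15 → bin 5 (new)  [load 15/50]
  30 → bin 5  [load 45/50]
  10 → bin 3  [load 50/50]
  10 → bin 4  [load 50/50]
  10 → bin 6 (new)  [load 10/50]
6 bins opened.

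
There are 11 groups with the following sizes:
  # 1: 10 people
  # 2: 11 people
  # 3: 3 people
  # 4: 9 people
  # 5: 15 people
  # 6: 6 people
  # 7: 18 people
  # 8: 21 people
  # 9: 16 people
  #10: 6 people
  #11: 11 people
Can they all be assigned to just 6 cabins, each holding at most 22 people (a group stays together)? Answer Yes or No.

A valid assignment using 6 cabins:
  cabin 1: 21 = 21
  cabin 2: 18 + 3 = 21
  cabin 3: 16 + 6 = 22
  cabin 4: 15 + 6 = 21
  cabin 5: 11 + 11 = 22
  cabin 6: 10 + 9 = 19
Every load is within 22 people, so 6 cabins suffice.

Yes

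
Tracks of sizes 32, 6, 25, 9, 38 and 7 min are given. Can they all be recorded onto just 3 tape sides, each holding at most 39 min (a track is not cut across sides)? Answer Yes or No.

No

Total = 117 min; ⌈117/39⌉ = 3.
The bound of 3 does not rule out 3, but exhaustive search shows no assignment into 3 tape sides of capacity 39 min exists — the minimum is 4.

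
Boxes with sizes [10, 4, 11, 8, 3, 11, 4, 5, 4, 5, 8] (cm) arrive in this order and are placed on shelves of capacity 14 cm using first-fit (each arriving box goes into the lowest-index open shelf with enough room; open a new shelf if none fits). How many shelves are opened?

  10 → shelf 1 (new)  [load 10/14]
  4 → shelf 1  [load 14/14]
  11 → shelf 2 (new)  [load 11/14]
  8 → shelf 3 (new)  [load 8/14]
  3 → shelf 2  [load 14/14]
  11 → shelf 4 (new)  [load 11/14]
  4 → shelf 3  [load 12/14]
  5 → shelf 5 (new)  [load 5/14]
  4 → shelf 5  [load 9/14]
  5 → shelf 5  [load 14/14]
  8 → shelf 6 (new)  [load 8/14]
6 shelves opened.

6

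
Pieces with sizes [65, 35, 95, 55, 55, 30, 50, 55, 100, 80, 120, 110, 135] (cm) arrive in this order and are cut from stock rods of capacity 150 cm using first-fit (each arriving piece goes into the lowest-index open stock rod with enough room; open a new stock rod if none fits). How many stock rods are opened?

  65 → stock rod 1 (new)  [load 65/150]
  35 → stock rod 1  [load 100/150]
  95 → stock rod 2 (new)  [load 95/150]
  55 → stock rod 2  [load 150/150]
  55 → stock rod 3 (new)  [load 55/150]
  30 → stock rod 1  [load 130/150]
  50 → stock rod 3  [load 105/150]
  55 → stock rod 4 (new)  [load 55/150]
  100 → stock rod 5 (new)  [load 100/150]
  80 → stock rod 4  [load 135/150]
  120 → stock rod 6 (new)  [load 120/150]
  110 → stock rod 7 (new)  [load 110/150]
  135 → stock rod 8 (new)  [load 135/150]
8 stock rods opened.

8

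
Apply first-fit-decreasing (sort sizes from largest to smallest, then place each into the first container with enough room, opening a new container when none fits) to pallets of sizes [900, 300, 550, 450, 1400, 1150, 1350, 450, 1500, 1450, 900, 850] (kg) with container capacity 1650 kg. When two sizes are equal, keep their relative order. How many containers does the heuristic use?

Sorted descending: 1500, 1450, 1400, 1350, 1150, 900, 900, 850, 550, 450, 450, 300.
  1500 → container 1 (new)  [load 1500/1650]
  1450 → container 2 (new)  [load 1450/1650]
  1400 → container 3 (new)  [load 1400/1650]
  1350 → container 4 (new)  [load 1350/1650]
  1150 → container 5 (new)  [load 1150/1650]
  900 → container 6 (new)  [load 900/1650]
  900 → container 7 (new)  [load 900/1650]
  850 → container 8 (new)  [load 850/1650]
  550 → container 6  [load 1450/1650]
  450 → container 5  [load 1600/1650]
  450 → container 7  [load 1350/1650]
  300 → container 4  [load 1650/1650]
8 containers opened.

8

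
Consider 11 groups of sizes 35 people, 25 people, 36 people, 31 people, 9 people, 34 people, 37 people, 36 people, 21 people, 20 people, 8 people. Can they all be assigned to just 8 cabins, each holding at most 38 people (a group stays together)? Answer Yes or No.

Total = 292 people; ⌈292/38⌉ = 8.
9 groups each exceed half the capacity and cannot share a cabin, forcing at least 9 cabins.
At least 9 cabins are required, but only 8 are allowed.

No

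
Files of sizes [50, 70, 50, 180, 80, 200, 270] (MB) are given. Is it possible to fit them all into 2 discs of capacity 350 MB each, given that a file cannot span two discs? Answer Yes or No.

Total = 900 MB; ⌈900/350⌉ = 3.
At least 3 discs are required, but only 2 are allowed.

No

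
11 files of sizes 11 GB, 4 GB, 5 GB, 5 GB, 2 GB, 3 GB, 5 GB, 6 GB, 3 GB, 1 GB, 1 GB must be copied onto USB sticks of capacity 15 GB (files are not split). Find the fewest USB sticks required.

4

Total = 11 + 6 + 5 + 5 + 5 + 4 + 3 + 3 + 2 + 1 + 1 = 46 GB.
Lower bound: ⌈46/15⌉ = 4 USB sticks.
A packing using 4 USB sticks:
  USB stick 1: 11 + 4 = 15
  USB stick 2: 6 + 5 + 3 + 1 = 15
  USB stick 3: 5 + 5 + 3 + 2 = 15
  USB stick 4: 1 = 1
This matches the lower bound, so 4 is optimal.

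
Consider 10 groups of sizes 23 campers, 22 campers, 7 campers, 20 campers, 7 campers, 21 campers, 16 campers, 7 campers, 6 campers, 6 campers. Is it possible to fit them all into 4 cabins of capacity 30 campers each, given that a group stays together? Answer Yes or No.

Total = 135 campers; ⌈135/30⌉ = 5.
At least 5 cabins are required, but only 4 are allowed.

No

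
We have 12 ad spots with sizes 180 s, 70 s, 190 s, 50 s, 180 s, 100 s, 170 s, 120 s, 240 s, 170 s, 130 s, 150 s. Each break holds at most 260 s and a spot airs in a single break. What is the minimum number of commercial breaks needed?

8

Total = 240 + 190 + 180 + 180 + 170 + 170 + 150 + 130 + 120 + 100 + 70 + 50 = 1750 s.
Lower bound: ⌈1750/260⌉ = 7 commercial breaks.
A packing using 8 commercial breaks:
  break 1: 240 = 240
  break 2: 190 + 70 = 260
  break 3: 180 + 50 = 230
  break 4: 180 = 180
  break 5: 170 = 170
  break 6: 170 = 170
  break 7: 150 + 100 = 250
  break 8: 130 + 120 = 250
No arrangement into 7 commercial breaks stays within capacity, so 8 is optimal.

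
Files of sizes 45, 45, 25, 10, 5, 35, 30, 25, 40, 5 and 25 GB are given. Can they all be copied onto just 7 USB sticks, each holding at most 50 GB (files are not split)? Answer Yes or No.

A valid assignment using 7 USB sticks:
  USB stick 1: 45 + 5 = 50
  USB stick 2: 45 + 5 = 50
  USB stick 3: 40 + 10 = 50
  USB stick 4: 35 = 35
  USB stick 5: 30 = 30
  USB stick 6: 25 + 25 = 50
  USB stick 7: 25 = 25
Every load is within 50 GB, so 7 USB sticks suffice.

Yes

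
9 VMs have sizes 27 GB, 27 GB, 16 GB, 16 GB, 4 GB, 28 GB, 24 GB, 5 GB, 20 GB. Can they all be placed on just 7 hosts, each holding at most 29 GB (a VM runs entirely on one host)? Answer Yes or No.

A valid assignment using 7 hosts:
  host 1: 28 = 28
  host 2: 27 = 27
  host 3: 27 = 27
  host 4: 24 + 5 = 29
  host 5: 20 + 4 = 24
  host 6: 16 = 16
  host 7: 16 = 16
Every load is within 29 GB, so 7 hosts suffice.

Yes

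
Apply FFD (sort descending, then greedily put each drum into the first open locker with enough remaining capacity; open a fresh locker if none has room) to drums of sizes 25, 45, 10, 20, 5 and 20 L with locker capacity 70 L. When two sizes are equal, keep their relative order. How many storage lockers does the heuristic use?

Sorted descending: 45, 25, 20, 20, 10, 5.
  45 → locker 1 (new)  [load 45/70]
  25 → locker 1  [load 70/70]
  20 → locker 2 (new)  [load 20/70]
  20 → locker 2  [load 40/70]
  10 → locker 2  [load 50/70]
  5 → locker 2  [load 55/70]
2 storage lockers opened.

2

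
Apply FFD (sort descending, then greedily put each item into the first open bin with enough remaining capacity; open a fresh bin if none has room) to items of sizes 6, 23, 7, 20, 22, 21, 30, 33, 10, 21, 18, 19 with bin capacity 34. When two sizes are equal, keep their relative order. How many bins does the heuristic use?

9

Sorted descending: 33, 30, 23, 22, 21, 21, 20, 19, 18, 10, 7, 6.
  33 → bin 1 (new)  [load 33/34]
  30 → bin 2 (new)  [load 30/34]
  23 → bin 3 (new)  [load 23/34]
  22 → bin 4 (new)  [load 22/34]
  21 → bin 5 (new)  [load 21/34]
  21 → bin 6 (new)  [load 21/34]
  20 → bin 7 (new)  [load 20/34]
  19 → bin 8 (new)  [load 19/34]
  18 → bin 9 (new)  [load 18/34]
  10 → bin 3  [load 33/34]
  7 → bin 4  [load 29/34]
  6 → bin 5  [load 27/34]
9 bins opened.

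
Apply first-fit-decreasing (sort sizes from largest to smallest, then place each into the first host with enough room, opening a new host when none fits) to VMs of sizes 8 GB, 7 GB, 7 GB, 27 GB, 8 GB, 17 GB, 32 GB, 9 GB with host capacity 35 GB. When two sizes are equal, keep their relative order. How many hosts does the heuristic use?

4

Sorted descending: 32, 27, 17, 9, 8, 8, 7, 7.
  32 → host 1 (new)  [load 32/35]
  27 → host 2 (new)  [load 27/35]
  17 → host 3 (new)  [load 17/35]
  9 → host 3  [load 26/35]
  8 → host 2  [load 35/35]
  8 → host 3  [load 34/35]
  7 → host 4 (new)  [load 7/35]
  7 → host 4  [load 14/35]
4 hosts opened.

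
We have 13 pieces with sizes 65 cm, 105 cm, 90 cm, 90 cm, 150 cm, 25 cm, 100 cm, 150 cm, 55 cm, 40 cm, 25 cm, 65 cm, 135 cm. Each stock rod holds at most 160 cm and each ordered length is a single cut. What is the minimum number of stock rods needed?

Total = 150 + 150 + 135 + 105 + 100 + 90 + 90 + 65 + 65 + 55 + 40 + 25 + 25 = 1095 cm.
Lower bound: ⌈1095/160⌉ = 7 stock rods.
A packing using 8 stock rods:
  stock rod 1: 150 = 150
  stock rod 2: 150 = 150
  stock rod 3: 135 + 25 = 160
  stock rod 4: 105 + 55 = 160
  stock rod 5: 100 + 40 = 140
  stock rod 6: 90 + 65 = 155
  stock rod 7: 90 + 65 = 155
  stock rod 8: 25 = 25
No arrangement into 7 stock rods stays within capacity, so 8 is optimal.

8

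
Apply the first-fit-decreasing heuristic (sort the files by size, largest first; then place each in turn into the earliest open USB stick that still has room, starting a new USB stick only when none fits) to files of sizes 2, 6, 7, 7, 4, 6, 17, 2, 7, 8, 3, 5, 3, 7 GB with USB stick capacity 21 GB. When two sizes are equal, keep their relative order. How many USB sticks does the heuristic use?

Sorted descending: 17, 8, 7, 7, 7, 7, 6, 6, 5, 4, 3, 3, 2, 2.
  17 → USB stick 1 (new)  [load 17/21]
  8 → USB stick 2 (new)  [load 8/21]
  7 → USB stick 2  [load 15/21]
  7 → USB stick 3 (new)  [load 7/21]
  7 → USB stick 3  [load 14/21]
  7 → USB stick 3  [load 21/21]
  6 → USB stick 2  [load 21/21]
  6 → USB stick 4 (new)  [load 6/21]
  5 → USB stick 4  [load 11/21]
  4 → USB stick 1  [load 21/21]
  3 → USB stick 4  [load 14/21]
  3 → USB stick 4  [load 17/21]
  2 → USB stick 4  [load 19/21]
  2 → USB stick 4  [load 21/21]
4 USB sticks opened.

4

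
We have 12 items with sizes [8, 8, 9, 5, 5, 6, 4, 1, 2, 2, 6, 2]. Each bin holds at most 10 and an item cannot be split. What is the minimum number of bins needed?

6

Total = 9 + 8 + 8 + 6 + 6 + 5 + 5 + 4 + 2 + 2 + 2 + 1 = 58.
Lower bound: ⌈58/10⌉ = 6 bins.
A packing using 6 bins:
  bin 1: 9 + 1 = 10
  bin 2: 8 + 2 = 10
  bin 3: 8 + 2 = 10
  bin 4: 6 + 4 = 10
  bin 5: 6 + 2 = 8
  bin 6: 5 + 5 = 10
This matches the lower bound, so 6 is optimal.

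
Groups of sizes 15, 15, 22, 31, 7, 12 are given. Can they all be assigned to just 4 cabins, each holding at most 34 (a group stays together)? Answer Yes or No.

A valid assignment using 4 cabins:
  cabin 1: 31 = 31
  cabin 2: 22 + 12 = 34
  cabin 3: 15 + 15 = 30
  cabin 4: 7 = 7
Every load is within 34, so 4 cabins suffice.

Yes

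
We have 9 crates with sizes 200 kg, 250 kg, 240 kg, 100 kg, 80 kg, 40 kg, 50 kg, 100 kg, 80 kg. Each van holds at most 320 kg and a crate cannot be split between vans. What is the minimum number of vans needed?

Total = 250 + 240 + 200 + 100 + 100 + 80 + 80 + 50 + 40 = 1140 kg.
Lower bound: ⌈1140/320⌉ = 4 vans.
A packing using 4 vans:
  van 1: 250 + 50 = 300
  van 2: 240 + 80 = 320
  van 3: 200 + 100 = 300
  van 4: 100 + 80 + 40 = 220
This matches the lower bound, so 4 is optimal.

4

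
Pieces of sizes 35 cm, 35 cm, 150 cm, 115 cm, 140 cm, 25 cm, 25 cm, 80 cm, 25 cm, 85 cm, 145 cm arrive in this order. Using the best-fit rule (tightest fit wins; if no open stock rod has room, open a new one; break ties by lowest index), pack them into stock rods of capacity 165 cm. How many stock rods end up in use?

6

  35 → stock rod 1 (new)  [load 35/165]
  35 → stock rod 1  [load 70/165]
  150 → stock rod 2 (new)  [load 150/165]
  115 → stock rod 3 (new)  [load 115/165]
  140 → stock rod 4 (new)  [load 140/165]
  25 → stock rod 4  [load 165/165]
  25 → stock rod 3  [load 140/165]
  80 → stock rod 1  [load 150/165]
  25 → stock rod 3  [load 165/165]
  85 → stock rod 5 (new)  [load 85/165]
  145 → stock rod 6 (new)  [load 145/165]
6 stock rods opened.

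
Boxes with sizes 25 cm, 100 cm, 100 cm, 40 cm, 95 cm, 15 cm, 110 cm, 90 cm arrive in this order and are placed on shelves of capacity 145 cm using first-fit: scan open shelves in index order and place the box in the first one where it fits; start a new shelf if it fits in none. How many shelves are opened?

5

  25 → shelf 1 (new)  [load 25/145]
  100 → shelf 1  [load 125/145]
  100 → shelf 2 (new)  [load 100/145]
  40 → shelf 2  [load 140/145]
  95 → shelf 3 (new)  [load 95/145]
  15 → shelf 1  [load 140/145]
  110 → shelf 4 (new)  [load 110/145]
  90 → shelf 5 (new)  [load 90/145]
5 shelves opened.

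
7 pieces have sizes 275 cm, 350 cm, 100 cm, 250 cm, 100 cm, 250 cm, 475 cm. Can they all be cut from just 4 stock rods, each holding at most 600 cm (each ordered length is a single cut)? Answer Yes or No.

A valid assignment using 4 stock rods:
  stock rod 1: 475 + 100 = 575
  stock rod 2: 350 + 250 = 600
  stock rod 3: 275 + 250 = 525
  stock rod 4: 100 = 100
Every load is within 600 cm, so 4 stock rods suffice.

Yes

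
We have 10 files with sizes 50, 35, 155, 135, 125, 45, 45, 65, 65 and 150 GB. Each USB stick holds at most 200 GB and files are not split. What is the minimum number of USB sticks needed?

5

Total = 155 + 150 + 135 + 125 + 65 + 65 + 50 + 45 + 45 + 35 = 870 GB.
Lower bound: ⌈870/200⌉ = 5 USB sticks.
A packing using 5 USB sticks:
  USB stick 1: 155 + 45 = 200
  USB stick 2: 150 + 50 = 200
  USB stick 3: 135 + 65 = 200
  USB stick 4: 125 + 65 = 190
  USB stick 5: 45 + 35 = 80
This matches the lower bound, so 5 is optimal.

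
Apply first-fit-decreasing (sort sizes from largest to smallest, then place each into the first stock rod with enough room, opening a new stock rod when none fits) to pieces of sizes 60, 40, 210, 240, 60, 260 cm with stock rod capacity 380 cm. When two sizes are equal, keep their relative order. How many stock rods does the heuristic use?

3

Sorted descending: 260, 240, 210, 60, 60, 40.
  260 → stock rod 1 (new)  [load 260/380]
  240 → stock rod 2 (new)  [load 240/380]
  210 → stock rod 3 (new)  [load 210/380]
  60 → stock rod 1  [load 320/380]
  60 → stock rod 1  [load 380/380]
  40 → stock rod 2  [load 280/380]
3 stock rods opened.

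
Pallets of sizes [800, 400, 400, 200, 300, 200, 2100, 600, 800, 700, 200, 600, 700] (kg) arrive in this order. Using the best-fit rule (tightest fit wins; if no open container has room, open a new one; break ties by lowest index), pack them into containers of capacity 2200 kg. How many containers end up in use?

4

  800 → container 1 (new)  [load 800/2200]
  400 → container 1  [load 1200/2200]
  400 → container 1  [load 1600/2200]
  200 → container 1  [load 1800/2200]
  300 → container 1  [load 2100/2200]
  200 → container 2 (new)  [load 200/2200]
  2100 → container 3 (new)  [load 2100/2200]
  600 → container 2  [load 800/2200]
  800 → container 2  [load 1600/2200]
  700 → container 4 (new)  [load 700/2200]
  200 → container 2  [load 1800/2200]
  600 → container 4  [load 1300/2200]
  700 → container 4  [load 2000/2200]
4 containers opened.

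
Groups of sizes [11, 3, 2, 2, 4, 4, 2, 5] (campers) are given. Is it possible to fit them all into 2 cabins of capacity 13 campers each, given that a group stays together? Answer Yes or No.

No

Total = 33 campers; ⌈33/13⌉ = 3.
At least 3 cabins are required, but only 2 are allowed.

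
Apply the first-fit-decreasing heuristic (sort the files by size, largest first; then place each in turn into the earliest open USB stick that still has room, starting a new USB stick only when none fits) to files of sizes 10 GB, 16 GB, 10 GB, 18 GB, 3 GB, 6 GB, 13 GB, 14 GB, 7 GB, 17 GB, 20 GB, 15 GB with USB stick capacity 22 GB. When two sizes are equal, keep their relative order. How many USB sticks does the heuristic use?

Sorted descending: 20, 18, 17, 16, 15, 14, 13, 10, 10, 7, 6, 3.
  20 → USB stick 1 (new)  [load 20/22]
  18 → USB stick 2 (new)  [load 18/22]
  17 → USB stick 3 (new)  [load 17/22]
  16 → USB stick 4 (new)  [load 16/22]
  15 → USB stick 5 (new)  [load 15/22]
  14 → USB stick 6 (new)  [load 14/22]
  13 → USB stick 7 (new)  [load 13/22]
  10 → USB stick 8 (new)  [load 10/22]
  10 → USB stick 8  [load 20/22]
  7 → USB stick 5  [load 22/22]
  6 → USB stick 4  [load 22/22]
  3 → USB stick 2  [load 21/22]
8 USB sticks opened.

8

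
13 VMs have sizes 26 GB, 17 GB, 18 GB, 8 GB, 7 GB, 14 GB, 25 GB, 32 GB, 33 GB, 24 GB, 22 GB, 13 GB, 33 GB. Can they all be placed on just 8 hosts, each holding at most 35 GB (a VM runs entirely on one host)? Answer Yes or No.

No

Total = 272 GB; ⌈272/35⌉ = 8.
The bound of 8 does not rule out 8, but exhaustive search shows no assignment into 8 hosts of capacity 35 GB exists — the minimum is 9.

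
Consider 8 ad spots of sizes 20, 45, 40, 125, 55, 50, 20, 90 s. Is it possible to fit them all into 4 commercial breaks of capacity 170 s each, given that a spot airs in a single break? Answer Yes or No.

A valid assignment using 3 commercial breaks:
  break 1: 125 + 45 = 170
  break 2: 90 + 55 + 20 = 165
  break 3: 50 + 40 + 20 = 110
That uses only 3 ≤ 4, so 4 commercial breaks are enough.

Yes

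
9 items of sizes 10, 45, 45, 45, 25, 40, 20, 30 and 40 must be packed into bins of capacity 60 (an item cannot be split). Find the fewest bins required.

6

Total = 45 + 45 + 45 + 40 + 40 + 30 + 25 + 20 + 10 = 300.
Lower bound: ⌈300/60⌉ = 5 bins.
A packing using 6 bins:
  bin 1: 45 + 10 = 55
  bin 2: 45 = 45
  bin 3: 45 = 45
  bin 4: 40 + 20 = 60
  bin 5: 40 = 40
  bin 6: 30 + 25 = 55
No arrangement into 5 bins stays within capacity, so 6 is optimal.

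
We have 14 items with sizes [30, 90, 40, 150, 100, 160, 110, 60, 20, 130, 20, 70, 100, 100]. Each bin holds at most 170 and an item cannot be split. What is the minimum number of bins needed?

8

Total = 160 + 150 + 130 + 110 + 100 + 100 + 100 + 90 + 70 + 60 + 40 + 30 + 20 + 20 = 1180.
Lower bound: ⌈1180/170⌉ = 7 bins.
Also, 8 items each exceed 85, and no two of those can share a bin, so at least 8 bins are needed.
A packing using 8 bins:
  bin 1: 160 = 160
  bin 2: 150 + 20 = 170
  bin 3: 130 + 40 = 170
  bin 4: 110 + 60 = 170
  bin 5: 100 + 70 = 170
  bin 6: 100 + 30 + 20 = 150
  bin 7: 100 = 100
  bin 8: 90 = 90
This matches the lower bound, so 8 is optimal.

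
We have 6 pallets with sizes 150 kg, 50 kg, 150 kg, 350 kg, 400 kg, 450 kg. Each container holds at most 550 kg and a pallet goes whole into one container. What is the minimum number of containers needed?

Total = 450 + 400 + 350 + 150 + 150 + 50 = 1550 kg.
Lower bound: ⌈1550/550⌉ = 3 containers.
A packing using 3 containers:
  container 1: 450 + 50 = 500
  container 2: 400 + 150 = 550
  container 3: 350 + 150 = 500
This matches the lower bound, so 3 is optimal.

3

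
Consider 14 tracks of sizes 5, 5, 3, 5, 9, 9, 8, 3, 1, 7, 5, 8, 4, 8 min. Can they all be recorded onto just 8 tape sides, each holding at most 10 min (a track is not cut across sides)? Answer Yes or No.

No

Total = 80 min; ⌈80/10⌉ = 8.
The bound of 8 does not rule out 8, but exhaustive search shows no assignment into 8 tape sides of capacity 10 min exists — the minimum is 9.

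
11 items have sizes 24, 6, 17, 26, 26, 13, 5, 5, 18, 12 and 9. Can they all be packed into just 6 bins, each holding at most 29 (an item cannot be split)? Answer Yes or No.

A valid assignment using 6 bins:
  bin 1: 26 = 26
  bin 2: 26 = 26
  bin 3: 24 + 5 = 29
  bin 4: 18 + 9 = 27
  bin 5: 17 + 12 = 29
  bin 6: 13 + 6 + 5 = 24
Every load is within 29, so 6 bins suffice.

Yes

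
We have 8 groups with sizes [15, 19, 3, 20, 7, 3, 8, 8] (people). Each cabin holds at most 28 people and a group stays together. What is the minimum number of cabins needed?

Total = 20 + 19 + 15 + 8 + 8 + 7 + 3 + 3 = 83 people.
Lower bound: ⌈83/28⌉ = 3 cabins.
A packing using 3 cabins:
  cabin 1: 20 + 8 = 28
  cabin 2: 19 + 8 = 27
  cabin 3: 15 + 7 + 3 + 3 = 28
This matches the lower bound, so 3 is optimal.

3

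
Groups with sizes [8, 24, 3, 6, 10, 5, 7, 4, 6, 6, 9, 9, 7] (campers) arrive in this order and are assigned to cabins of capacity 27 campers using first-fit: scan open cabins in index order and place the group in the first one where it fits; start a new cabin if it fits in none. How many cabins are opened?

  8 → cabin 1 (new)  [load 8/27]
  24 → cabin 2 (new)  [load 24/27]
  3 → cabin 1  [load 11/27]
  6 → cabin 1  [load 17/27]
  10 → cabin 1  [load 27/27]
  5 → cabin 3 (new)  [load 5/27]
  7 → cabin 3  [load 12/27]
  4 → cabin 3  [load 16/27]
  6 → cabin 3  [load 22/27]
  6 → cabin 4 (new)  [load 6/27]
  9 → cabin 4  [load 15/27]
  9 → cabin 4  [load 24/27]
  7 → cabin 5 (new)  [load 7/27]
5 cabins opened.

5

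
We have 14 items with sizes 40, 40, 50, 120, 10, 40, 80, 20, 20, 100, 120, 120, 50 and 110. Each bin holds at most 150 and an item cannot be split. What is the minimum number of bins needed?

Total = 120 + 120 + 120 + 110 + 100 + 80 + 50 + 50 + 40 + 40 + 40 + 20 + 20 + 10 = 920.
Lower bound: ⌈920/150⌉ = 7 bins.
A packing using 7 bins:
  bin 1: 120 + 20 + 10 = 150
  bin 2: 120 + 20 = 140
  bin 3: 120 = 120
  bin 4: 110 + 40 = 150
  bin 5: 100 + 50 = 150
  bin 6: 80 + 50 = 130
  bin 7: 40 + 40 = 80
This matches the lower bound, so 7 is optimal.

7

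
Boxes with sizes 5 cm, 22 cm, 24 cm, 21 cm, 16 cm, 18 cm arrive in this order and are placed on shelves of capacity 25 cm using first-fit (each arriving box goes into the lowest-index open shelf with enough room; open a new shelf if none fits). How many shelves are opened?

  5 → shelf 1 (new)  [load 5/25]
  22 → shelf 2 (new)  [load 22/25]
  24 → shelf 3 (new)  [load 24/25]
  21 → shelf 4 (new)  [load 21/25]
  16 → shelf 1  [load 21/25]
  18 → shelf 5 (new)  [load 18/25]
5 shelves opened.

5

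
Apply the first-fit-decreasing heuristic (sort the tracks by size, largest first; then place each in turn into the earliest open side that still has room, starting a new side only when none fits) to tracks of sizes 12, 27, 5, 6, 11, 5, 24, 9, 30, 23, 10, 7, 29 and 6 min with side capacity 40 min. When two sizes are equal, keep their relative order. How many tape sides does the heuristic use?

6

Sorted descending: 30, 29, 27, 24, 23, 12, 11, 10, 9, 7, 6, 6, 5, 5.
  30 → side 1 (new)  [load 30/40]
  29 → side 2 (new)  [load 29/40]
  27 → side 3 (new)  [load 27/40]
  24 → side 4 (new)  [load 24/40]
  23 → side 5 (new)  [load 23/40]
  12 → side 3  [load 39/40]
  11 → side 2  [load 40/40]
  10 → side 1  [load 40/40]
  9 → side 4  [load 33/40]
  7 → side 4  [load 40/40]
  6 → side 5  [load 29/40]
  6 → side 5  [load 35/40]
  5 → side 5  [load 40/40]
  5 → side 6 (new)  [load 5/40]
6 tape sides opened.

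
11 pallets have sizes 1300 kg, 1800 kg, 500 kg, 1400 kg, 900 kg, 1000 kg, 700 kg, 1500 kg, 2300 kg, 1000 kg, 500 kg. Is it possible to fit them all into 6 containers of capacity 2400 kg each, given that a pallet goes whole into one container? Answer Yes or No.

Yes

A valid assignment using 6 containers:
  container 1: 2300 = 2300
  container 2: 1800 + 500 = 2300
  container 3: 1500 + 900 = 2400
  container 4: 1400 + 1000 = 2400
  container 5: 1300 + 1000 = 2300
  container 6: 700 + 500 = 1200
Every load is within 2400 kg, so 6 containers suffice.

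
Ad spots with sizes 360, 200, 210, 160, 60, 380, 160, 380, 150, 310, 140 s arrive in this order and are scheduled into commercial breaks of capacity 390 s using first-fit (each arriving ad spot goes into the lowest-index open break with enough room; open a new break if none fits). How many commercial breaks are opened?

  360 → break 1 (new)  [load 360/390]
  200 → break 2 (new)  [load 200/390]
  210 → break 3 (new)  [load 210/390]
  160 → break 2  [load 360/390]
  60 → break 3  [load 270/390]
  380 → break 4 (new)  [load 380/390]
  160 → break 5 (new)  [load 160/390]
  380 → break 6 (new)  [load 380/390]
  150 → break 5  [load 310/390]
  310 → break 7 (new)  [load 310/390]
  140 → break 8 (new)  [load 140/390]
8 commercial breaks opened.

8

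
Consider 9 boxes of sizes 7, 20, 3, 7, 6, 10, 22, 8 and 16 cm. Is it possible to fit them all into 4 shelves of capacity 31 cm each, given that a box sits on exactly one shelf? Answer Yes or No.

Yes

A valid assignment using 4 shelves:
  shelf 1: 22 + 8 = 30
  shelf 2: 20 + 10 = 30
  shelf 3: 16 + 7 + 7 = 30
  shelf 4: 6 + 3 = 9
Every load is within 31 cm, so 4 shelves suffice.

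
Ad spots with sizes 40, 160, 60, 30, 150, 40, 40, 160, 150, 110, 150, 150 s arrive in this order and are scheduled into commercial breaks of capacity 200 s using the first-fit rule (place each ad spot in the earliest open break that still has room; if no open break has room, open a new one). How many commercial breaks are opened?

  40 → break 1 (new)  [load 40/200]
  160 → break 1  [load 200/200]
  60 → break 2 (new)  [load 60/200]
  30 → break 2  [load 90/200]
  150 → break 3 (new)  [load 150/200]
  40 → break 2  [load 130/200]
  40 → break 2  [load 170/200]
  160 → break 4 (new)  [load 160/200]
  150 → break 5 (new)  [load 150/200]
  110 → break 6 (new)  [load 110/200]
  150 → break 7 (new)  [load 150/200]
  150 → break 8 (new)  [load 150/200]
8 commercial breaks opened.

8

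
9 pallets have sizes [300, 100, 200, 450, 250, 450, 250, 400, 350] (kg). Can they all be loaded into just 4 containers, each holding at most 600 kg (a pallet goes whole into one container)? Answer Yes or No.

No

Total = 2750 kg; ⌈2750/600⌉ = 5.
At least 5 containers are required, but only 4 are allowed.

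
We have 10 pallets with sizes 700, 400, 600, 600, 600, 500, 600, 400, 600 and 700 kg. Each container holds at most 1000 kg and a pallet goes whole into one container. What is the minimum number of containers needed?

Total = 700 + 700 + 600 + 600 + 600 + 600 + 600 + 500 + 400 + 400 = 5700 kg.
Lower bound: ⌈5700/1000⌉ = 6 containers.
Also, 7 pallets each exceed 500 kg, and no two of those can share a container, so at least 7 containers are needed.
A packing using 8 containers:
  container 1: 700 = 700
  container 2: 700 = 700
  container 3: 600 + 400 = 1000
  container 4: 600 + 400 = 1000
  container 5: 600 = 600
  container 6: 600 = 600
  container 7: 600 = 600
  container 8: 500 = 500
No arrangement into 7 containers stays within capacity, so 8 is optimal.

8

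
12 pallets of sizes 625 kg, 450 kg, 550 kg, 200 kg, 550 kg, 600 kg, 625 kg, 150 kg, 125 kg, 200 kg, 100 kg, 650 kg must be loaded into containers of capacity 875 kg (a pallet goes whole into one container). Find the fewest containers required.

Total = 650 + 625 + 625 + 600 + 550 + 550 + 450 + 200 + 200 + 150 + 125 + 100 = 4825 kg.
Lower bound: ⌈4825/875⌉ = 6 containers.
Also, 7 pallets each exceed 875/2 kg, and no two of those can share a container, so at least 7 containers are needed.
A packing using 7 containers:
  container 1: 650 + 200 = 850
  container 2: 625 + 200 = 825
  container 3: 625 + 150 + 100 = 875
  container 4: 600 + 125 = 725
  container 5: 550 = 550
  container 6: 550 = 550
  container 7: 450 = 450
This matches the lower bound, so 7 is optimal.

7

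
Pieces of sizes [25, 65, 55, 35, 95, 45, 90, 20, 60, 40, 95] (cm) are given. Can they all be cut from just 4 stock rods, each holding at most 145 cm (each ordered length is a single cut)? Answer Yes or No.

No

Total = 625 cm; ⌈625/145⌉ = 5.
At least 5 stock rods are required, but only 4 are allowed.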